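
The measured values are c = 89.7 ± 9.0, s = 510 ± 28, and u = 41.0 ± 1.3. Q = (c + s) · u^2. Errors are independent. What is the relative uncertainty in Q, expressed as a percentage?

Let w = c + s = 600. δw = √(δc² + δs²) = √(81.0 + 784) = 29.4, so δw/w = 0.0490.
Q is then a monomial in w, u:
δQ/Q = √((δw/w)² + (2·δu/u)²) = √(0.00241 + 0.00402) = 0.0802

8.02%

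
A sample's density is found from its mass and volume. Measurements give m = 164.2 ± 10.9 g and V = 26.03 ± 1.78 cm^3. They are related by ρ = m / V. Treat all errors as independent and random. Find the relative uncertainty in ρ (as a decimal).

0.0953

ρ is a product of powers, so relative uncertainties combine in quadrature:
  (1·δm/m)² = (1×0.0664)² = 0.00441;  (-1·δV/V)² = (-1×0.0684)² = 0.00468
δρ/ρ = √(0.00908) = 0.0953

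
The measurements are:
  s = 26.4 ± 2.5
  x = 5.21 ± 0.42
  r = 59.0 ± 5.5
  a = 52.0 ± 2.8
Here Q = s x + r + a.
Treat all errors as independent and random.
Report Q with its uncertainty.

Let p = s·x = 138. δp/p = √((1·δs/s)² + (1·δx/x)²) = √(0.00897 + 0.00650) = 0.124, so δp = 17.1.
Q = p + r + a: δQ = √(δp² + δr² + δa²) = √(293 + 30.2 + 7.84) = 18.2
Q = 249.

249 ± 18.2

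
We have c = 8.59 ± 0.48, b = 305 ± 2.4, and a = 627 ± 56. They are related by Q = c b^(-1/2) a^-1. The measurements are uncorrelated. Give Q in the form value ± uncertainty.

(7.84 ± 0.827) × 10^-4

Since Q is a product/quotient, work with relative uncertainties:
  (1·δc/c)² = (1×0.0559)² = 0.00312;  (−½·δb/b)² = (-0.5×0.00787)² = 1.55e-05;  (-1·δa/a)² = (-1×0.0893)² = 0.00798
δQ/Q = √(0.0111) = 0.105
Q = 0.000784, so δQ = 0.105 × 0.000784 = 8.27e-05.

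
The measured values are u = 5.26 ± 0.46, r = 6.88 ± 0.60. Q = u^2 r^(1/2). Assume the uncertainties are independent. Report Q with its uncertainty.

72.6 ± 13.1

Q is a product of powers, so relative uncertainties combine in quadrature:
  (2·δu/u)² = (2×0.0875)² = 0.0306;  (½·δr/r)² = (0.5×0.0872)² = 0.00190
δQ/Q = √(0.0325) = 0.180
Q = 72.6, so δQ = 0.180 × 72.6 = 13.1.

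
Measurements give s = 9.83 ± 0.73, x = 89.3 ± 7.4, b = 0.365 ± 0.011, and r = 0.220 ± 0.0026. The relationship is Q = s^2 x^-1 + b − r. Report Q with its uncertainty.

Let p = s^2·x^-1 = 1.08. δp/p = √((2·δs/s)² + (-1·δx/x)²) = √(0.0221 + 0.00687) = 0.170, so δp = 0.184.
Q = p + b − r: δQ = √(δp² + δb² + δr²) = √(0.0339 + 0.000121 + 6.76e-06) = 0.184
Q = 1.23.

1.23 ± 0.184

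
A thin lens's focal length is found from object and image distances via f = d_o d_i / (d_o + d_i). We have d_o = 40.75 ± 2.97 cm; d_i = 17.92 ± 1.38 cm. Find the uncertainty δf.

∂f/∂d_o = (d_i/(d_o+d_i))² = 0.0933;  ∂f/∂d_i = (d_o/(d_o+d_i))² = 0.482
δf = √((∂f/∂d_o · δd_o)² + (∂f/∂d_i · δd_i)²) = √(0.0768 + 0.443) = 0.721 cm

0.721 cm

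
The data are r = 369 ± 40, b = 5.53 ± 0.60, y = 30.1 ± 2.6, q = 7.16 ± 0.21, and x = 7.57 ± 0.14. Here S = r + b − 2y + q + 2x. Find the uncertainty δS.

Absolute uncertainties add in quadrature for a linear combination:
  (δr)² = 1600;  (δb)² = 0.360;  (2·δy)² = 27.0;  (δq)² = 0.0441;  (2·δx)² = 0.0784
δS = √(1630) = 40.3

40.3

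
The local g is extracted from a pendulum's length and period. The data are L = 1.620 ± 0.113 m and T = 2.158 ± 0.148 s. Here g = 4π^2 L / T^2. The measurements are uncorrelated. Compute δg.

2.11 m/s^2

Relative error in a monomial: (δg/g)² = Σ (nᵢ · δxᵢ/xᵢ)².
  (1·δL/L)² = (1×0.0698)² = 0.00487;  (-2·δT/T)² = (-2×0.0686)² = 0.0188
δg/g = √(0.0237) = 0.154
g = 13.73 m/s^2, so δg = 0.154 × 13.73 = 2.11 m/s^2.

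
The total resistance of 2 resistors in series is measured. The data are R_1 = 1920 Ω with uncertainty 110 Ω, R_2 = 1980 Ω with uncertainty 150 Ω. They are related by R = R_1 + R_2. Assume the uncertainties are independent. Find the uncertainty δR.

186 Ω

Sums and differences: (δR)² = Σ (cᵢ δxᵢ)².
  (δR_1)² = 12100;  (δR_2)² = 22500
δR = √(34600) = 186 Ω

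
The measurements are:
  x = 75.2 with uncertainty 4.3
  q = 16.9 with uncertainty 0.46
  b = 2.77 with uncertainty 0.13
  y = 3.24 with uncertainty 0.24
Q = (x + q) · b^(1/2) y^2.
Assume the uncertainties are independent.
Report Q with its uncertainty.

1610 ± 253

Let u = x + q = 92.1. δu = √(δx² + δq²) = √(18.5 + 0.212) = 4.32, so δu/u = 0.0470.
Q is then a monomial in u, b, y:
δQ/Q = √((δu/u)² + (½·δb/b)² + (2·δy/y)²) = √(0.00220 + 0.000551 + 0.0219) = 0.157
Q = 1610, so δQ = 0.157 × 1610 = 253.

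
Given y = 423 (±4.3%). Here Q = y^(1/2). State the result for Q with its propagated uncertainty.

Since Q is a product/quotient, work with relative uncertainties:
  (½·δy/y)² = (0.5×0.0430)² = 0.000462
δQ/Q = √(0.000462) = 0.0215
Q = 20.6, so δQ = 0.0215 × 20.6 = 0.442.

20.6 ± 0.442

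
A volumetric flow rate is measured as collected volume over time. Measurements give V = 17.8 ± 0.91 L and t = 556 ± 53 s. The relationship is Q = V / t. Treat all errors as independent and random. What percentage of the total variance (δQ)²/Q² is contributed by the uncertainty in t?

(δQ/Q)² = (1·δV/V)² + (-1·δt/t)²
  V term: (1×0.0511)² = 0.00261
  t term: (-1×0.0953)² = 0.00909
Total = 0.0117. Share from t = 0.00909/0.0117 = 0.777.

77.7%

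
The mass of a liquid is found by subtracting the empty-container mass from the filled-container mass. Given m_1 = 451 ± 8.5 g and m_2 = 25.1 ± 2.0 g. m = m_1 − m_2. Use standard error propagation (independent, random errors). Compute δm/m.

0.0205

For a sum/difference, combine absolute errors in quadrature:
  (δm_1)² = 72.2;  (δm_2)² = 4.00
δm = √(76.2) = 8.73 g
m = 426 g, so δm/m = 8.73/426 = 0.0205.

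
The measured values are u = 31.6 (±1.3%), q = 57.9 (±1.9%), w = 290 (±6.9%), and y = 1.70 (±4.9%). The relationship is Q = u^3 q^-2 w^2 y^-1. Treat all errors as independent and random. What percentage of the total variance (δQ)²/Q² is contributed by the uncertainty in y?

9.84%

(δQ/Q)² = (3·δu/u)² + (-2·δq/q)² + (2·δw/w)² + (-1·δy/y)²
  u term: (3×0.0130)² = 0.00152
  q term: (-2×0.0190)² = 0.00144
  w term: (2×0.0690)² = 0.0190
  y term: (-1×0.0490)² = 0.00240
Total = 0.0244. Share from y = 0.00240/0.0244 = 0.0984.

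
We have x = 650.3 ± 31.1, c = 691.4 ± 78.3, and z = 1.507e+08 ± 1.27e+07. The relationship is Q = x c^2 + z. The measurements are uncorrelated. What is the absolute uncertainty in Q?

Let p = x·c^2 = 3.109e+08. δp/p = √((1·δx/x)² + (2·δc/c)²) = √(0.00229 + 0.0513) = 0.231, so δp = 7.2e+07.
Q = p + z: δQ = √(δp² + δz²) = √(5.18e+15 + 1.61e+14) = 7.31e+07

7.31e+07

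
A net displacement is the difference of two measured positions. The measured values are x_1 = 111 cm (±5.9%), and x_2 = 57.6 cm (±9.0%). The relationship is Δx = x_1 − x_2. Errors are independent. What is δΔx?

8.35 cm

Sums and differences: (δΔx)² = Σ (cᵢ δxᵢ)².
  (δx_1)² = 42.9;  (δx_2)² = 26.9
δΔx = √(69.8) = 8.35 cm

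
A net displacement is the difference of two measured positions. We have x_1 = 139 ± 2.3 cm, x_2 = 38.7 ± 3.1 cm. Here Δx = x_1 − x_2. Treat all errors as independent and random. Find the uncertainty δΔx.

Δx is a linear combination, so absolute uncertainties add in quadrature:
  (δx_1)² = 5.29;  (δx_2)² = 9.61
δΔx = √(14.9) = 3.86 cm

3.86 cm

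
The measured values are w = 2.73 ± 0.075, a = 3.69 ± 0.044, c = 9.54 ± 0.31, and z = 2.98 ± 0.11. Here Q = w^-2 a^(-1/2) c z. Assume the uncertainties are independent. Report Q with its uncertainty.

1.99 ± 0.147

Relative error in a monomial: (δQ/Q)² = Σ (nᵢ · δxᵢ/xᵢ)².
  (-2·δw/w)² = (-2×0.0275)² = 0.00302;  (−½·δa/a)² = (-0.5×0.0119)² = 3.55e-05;  (1·δc/c)² = (1×0.0325)² = 0.00106;  (1·δz/z)² = (1×0.0369)² = 0.00136
δQ/Q = √(0.00547) = 0.0740
Q = 1.99, so δQ = 0.0740 × 1.99 = 0.147.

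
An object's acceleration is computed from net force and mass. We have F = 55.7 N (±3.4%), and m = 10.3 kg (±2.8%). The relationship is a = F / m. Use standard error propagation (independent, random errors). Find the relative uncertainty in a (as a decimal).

0.0440

a is a product of powers, so relative uncertainties combine in quadrature:
  (1·δF/F)² = (1×0.0340)² = 0.00116;  (-1·δm/m)² = (-1×0.0280)² = 0.000784
δa/a = √(0.00194) = 0.0440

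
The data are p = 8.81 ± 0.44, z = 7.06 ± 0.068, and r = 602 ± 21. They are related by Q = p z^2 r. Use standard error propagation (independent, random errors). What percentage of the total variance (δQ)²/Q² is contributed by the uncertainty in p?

61.1%

(δQ/Q)² = (1·δp/p)² + (2·δz/z)² + (1·δr/r)²
  p term: (1×0.0499)² = 0.00249
  z term: (2×0.00963)² = 0.000371
  r term: (1×0.0349)² = 0.00122
Total = 0.00408. Share from p = 0.00249/0.00408 = 0.611.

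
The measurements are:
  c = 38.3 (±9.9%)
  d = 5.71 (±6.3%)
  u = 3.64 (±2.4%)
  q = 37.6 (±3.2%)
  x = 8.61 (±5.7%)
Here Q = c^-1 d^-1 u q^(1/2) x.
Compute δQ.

Each factor contributes (exponent × relative error)² to (δQ/Q)²:
  (-1·δc/c)² = (-1×0.0990)² = 0.00980;  (-1·δd/d)² = (-1×0.0630)² = 0.00397;  (1·δu/u)² = (1×0.0240)² = 0.000576;  (½·δq/q)² = (0.5×0.0320)² = 0.000256;  (1·δx/x)² = (1×0.0570)² = 0.00325
δQ/Q = √(0.0179) = 0.134
Q = 0.879, so δQ = 0.134 × 0.879 = 0.117.

0.117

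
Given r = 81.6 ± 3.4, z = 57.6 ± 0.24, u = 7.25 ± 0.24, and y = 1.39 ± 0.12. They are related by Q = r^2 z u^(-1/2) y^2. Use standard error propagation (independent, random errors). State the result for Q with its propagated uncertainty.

Since Q is a product/quotient, work with relative uncertainties:
  (2·δr/r)² = (2×0.0417)² = 0.00694;  (1·δz/z)² = (1×0.00417)² = 1.74e-05;  (−½·δu/u)² = (-0.5×0.0331)² = 0.000274;  (2·δy/y)² = (2×0.0863)² = 0.0298
δQ/Q = √(0.0370) = 0.192
Q = 2.75e+05, so δQ = 0.192 × 2.75e+05 = 53000.

(2.75 ± 0.530) × 10^5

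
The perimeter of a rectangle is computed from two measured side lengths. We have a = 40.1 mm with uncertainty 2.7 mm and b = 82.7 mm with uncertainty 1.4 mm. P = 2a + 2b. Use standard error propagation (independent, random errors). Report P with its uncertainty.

Absolute uncertainties add in quadrature for a linear combination:
  (2·δa)² = 29.2;  (2·δb)² = 7.84
δP = √(37.0) = 6.08 mm
P = 246 mm.

246 ± 6.08 mm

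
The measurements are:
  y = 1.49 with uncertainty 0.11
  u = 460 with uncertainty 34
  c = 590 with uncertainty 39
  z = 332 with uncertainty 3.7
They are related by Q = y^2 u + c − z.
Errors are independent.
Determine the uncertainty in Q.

173

Let p = y^2·u = 1020. δp/p = √((2·δy/y)² + (1·δu/u)²) = √(0.0218 + 0.00546) = 0.165, so δp = 169.
Q = p + c − z: δQ = √(δp² + δc² + δz²) = √(28400 + 1520 + 13.7) = 173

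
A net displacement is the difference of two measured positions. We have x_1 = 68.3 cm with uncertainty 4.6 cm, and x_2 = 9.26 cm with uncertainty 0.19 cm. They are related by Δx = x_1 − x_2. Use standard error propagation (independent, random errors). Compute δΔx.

4.60 cm

Absolute uncertainties add in quadrature for a linear combination:
  (δx_1)² = 21.2;  (δx_2)² = 0.0361
δΔx = √(21.2) = 4.60 cm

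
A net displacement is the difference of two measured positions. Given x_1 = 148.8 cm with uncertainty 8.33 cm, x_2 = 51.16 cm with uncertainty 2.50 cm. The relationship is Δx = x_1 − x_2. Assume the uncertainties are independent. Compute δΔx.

8.70 cm

Absolute uncertainties add in quadrature for a linear combination:
  (δx_1)² = 69.4;  (δx_2)² = 6.25
δΔx = √(75.6) = 8.70 cm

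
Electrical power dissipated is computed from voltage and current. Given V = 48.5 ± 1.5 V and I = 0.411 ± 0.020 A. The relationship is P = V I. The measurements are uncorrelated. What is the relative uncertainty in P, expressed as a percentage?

P is a product of powers, so relative uncertainties combine in quadrature:
  (1·δV/V)² = (1×0.0309)² = 0.000957;  (1·δI/I)² = (1×0.0487)² = 0.00237
δP/P = √(0.00332) = 0.0577

5.77%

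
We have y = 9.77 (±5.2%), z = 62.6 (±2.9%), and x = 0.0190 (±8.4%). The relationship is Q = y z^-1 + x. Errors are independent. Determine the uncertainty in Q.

0.00943

Let p = y·z^-1 = 0.156. δp/p = √((1·δy/y)² + (-1·δz/z)²) = √(0.00270 + 0.000841) = 0.0595, so δp = 0.00929.
Q = p + x: δQ = √(δp² + δx²) = √(8.63e-05 + 2.55e-06) = 0.00943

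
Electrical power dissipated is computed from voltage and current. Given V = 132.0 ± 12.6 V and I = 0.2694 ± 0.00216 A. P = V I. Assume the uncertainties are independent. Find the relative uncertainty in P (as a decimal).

Relative error in a monomial: (δP/P)² = Σ (nᵢ · δxᵢ/xᵢ)².
  (1·δV/V)² = (1×0.0955)² = 0.00911;  (1·δI/I)² = (1×0.00802)² = 6.43e-05
δP/P = √(0.00918) = 0.0958

0.0958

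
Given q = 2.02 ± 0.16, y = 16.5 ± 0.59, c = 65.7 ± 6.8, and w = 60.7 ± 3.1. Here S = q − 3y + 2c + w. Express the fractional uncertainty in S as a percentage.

For a sum/difference, combine absolute errors in quadrature:
  (δq)² = 0.0256;  (3·δy)² = 3.13;  (2·δc)² = 185;  (δw)² = 9.61
δS = √(198) = 14.1
S = 145, so δS/S = 14.1/145 = 0.0972.

9.72%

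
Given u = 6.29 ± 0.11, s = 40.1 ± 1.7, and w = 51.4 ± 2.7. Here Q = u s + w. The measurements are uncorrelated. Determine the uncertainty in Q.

11.9

Let p = u·s = 252. δp/p = √((1·δu/u)² + (1·δs/s)²) = √(0.000306 + 0.00180) = 0.0459, so δp = 11.6.
Q = p + w: δQ = √(δp² + δw²) = √(134 + 7.29) = 11.9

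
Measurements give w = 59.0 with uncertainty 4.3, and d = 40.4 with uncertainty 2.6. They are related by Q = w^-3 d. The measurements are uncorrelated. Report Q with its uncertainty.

Each factor contributes (exponent × relative error)² to (δQ/Q)²:
  (-3·δw/w)² = (-3×0.0729)² = 0.0478;  (1·δd/d)² = (1×0.0644)² = 0.00414
δQ/Q = √(0.0519) = 0.228
Q = 0.000197, so δQ = 0.228 × 0.000197 = 4.48e-05.

(1.97 ± 0.448) × 10^-4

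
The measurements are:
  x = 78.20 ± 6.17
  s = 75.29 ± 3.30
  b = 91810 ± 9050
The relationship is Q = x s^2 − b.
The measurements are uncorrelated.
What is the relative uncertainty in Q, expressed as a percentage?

15.1%

Let p = x·s^2 = 443300. δp/p = √((1·δx/x)² + (2·δs/s)²) = √(0.00623 + 0.00768) = 0.118, so δp = 52300.
Q = p − b: δQ = √(δp² + δb²) = √(2.73e+09 + 8.19e+07) = 53100
Q = 351500, so δQ/Q = 53100/351500 = 0.151.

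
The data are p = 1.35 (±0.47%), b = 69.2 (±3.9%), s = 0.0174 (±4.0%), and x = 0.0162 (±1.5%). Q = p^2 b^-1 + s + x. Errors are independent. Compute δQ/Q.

Let w = p^2·b^-1 = 0.0263. δw/w = √((2·δp/p)² + (-1·δb/b)²) = √(8.84e-05 + 0.00152) = 0.0401, so δw = 0.00106.
Q = w + s + x: δQ = √(δw² + δs² + δx²) = √(1.12e-06 + 4.84e-07 + 5.9e-08) = 0.00129
Q = 0.0599, so δQ/Q = 0.00129/0.0599 = 0.0215.

0.0215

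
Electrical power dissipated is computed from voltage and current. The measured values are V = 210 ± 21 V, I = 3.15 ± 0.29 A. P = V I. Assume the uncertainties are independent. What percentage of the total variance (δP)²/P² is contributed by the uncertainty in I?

(δP/P)² = (1·δV/V)² + (1·δI/I)²
  V term: (1×0.100)² = 0.0100
  I term: (1×0.0921)² = 0.00848
Total = 0.0185. Share from I = 0.00848/0.0185 = 0.459.

45.9%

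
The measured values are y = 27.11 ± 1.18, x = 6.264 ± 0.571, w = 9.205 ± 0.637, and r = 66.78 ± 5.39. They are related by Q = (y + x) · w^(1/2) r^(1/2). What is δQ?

Let u = y + x = 33.37. δu = √(δy² + δx²) = √(1.39 + 0.326) = 1.31, so δu/u = 0.0393.
Q is then a monomial in u, w, r:
δQ/Q = √((δu/u)² + (½·δw/w)² + (½·δr/r)²) = √(0.00154 + 0.00120 + 0.00163) = 0.0661
Q = 827.5, so δQ = 0.0661 × 827.5 = 54.7.

54.7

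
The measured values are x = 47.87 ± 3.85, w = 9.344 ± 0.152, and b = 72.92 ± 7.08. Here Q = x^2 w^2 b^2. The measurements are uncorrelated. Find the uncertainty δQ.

Products/powers → add relative errors in quadrature, weighted by exponent:
  (2·δx/x)² = (2×0.0804)² = 0.0259;  (2·δw/w)² = (2×0.0163)² = 0.00106;  (2·δb/b)² = (2×0.0971)² = 0.0377
δQ/Q = √(0.0646) = 0.254
Q = 1.064e+09, so δQ = 0.254 × 1.064e+09 = 2.7e+08.

2.7e+08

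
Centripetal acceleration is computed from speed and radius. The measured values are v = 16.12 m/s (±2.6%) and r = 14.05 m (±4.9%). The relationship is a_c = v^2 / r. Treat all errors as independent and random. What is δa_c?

Since a_c is a product/quotient, work with relative uncertainties:
  (2·δv/v)² = (2×0.0260)² = 0.00270;  (-1·δr/r)² = (-1×0.0490)² = 0.00240
δa_c/a_c = √(0.00511) = 0.0714
a_c = 18.49 m/s^2, so δa_c = 0.0714 × 18.49 = 1.32 m/s^2.

1.32 m/s^2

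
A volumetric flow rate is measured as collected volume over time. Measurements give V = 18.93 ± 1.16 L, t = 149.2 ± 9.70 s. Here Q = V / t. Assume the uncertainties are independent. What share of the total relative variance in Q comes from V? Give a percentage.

47.0%

(δQ/Q)² = (1·δV/V)² + (-1·δt/t)²
  V term: (1×0.0613)² = 0.00376
  t term: (-1×0.0650)² = 0.00423
Total = 0.00798. Share from V = 0.00376/0.00798 = 0.470.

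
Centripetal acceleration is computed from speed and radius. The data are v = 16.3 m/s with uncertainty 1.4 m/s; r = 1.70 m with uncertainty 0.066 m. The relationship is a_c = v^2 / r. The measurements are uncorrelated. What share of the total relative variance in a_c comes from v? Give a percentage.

95.1%

(δa_c/a_c)² = (2·δv/v)² + (-1·δr/r)²
  v term: (2×0.0859)² = 0.0295
  r term: (-1×0.0388)² = 0.00151
Total = 0.0310. Share from v = 0.0295/0.0310 = 0.951.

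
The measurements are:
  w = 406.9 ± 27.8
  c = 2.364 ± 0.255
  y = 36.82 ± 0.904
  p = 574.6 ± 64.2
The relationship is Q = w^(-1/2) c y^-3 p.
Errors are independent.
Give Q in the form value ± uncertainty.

0.001349 ± 0.000236

Relative error in a monomial: (δQ/Q)² = Σ (nᵢ · δxᵢ/xᵢ)².
  (−½·δw/w)² = (-0.5×0.0683)² = 0.00117;  (1·δc/c)² = (1×0.108)² = 0.0116;  (-3·δy/y)² = (-3×0.0246)² = 0.00543;  (1·δp/p)² = (1×0.112)² = 0.0125
δQ/Q = √(0.0307) = 0.175
Q = 0.001349, so δQ = 0.175 × 0.001349 = 0.000236.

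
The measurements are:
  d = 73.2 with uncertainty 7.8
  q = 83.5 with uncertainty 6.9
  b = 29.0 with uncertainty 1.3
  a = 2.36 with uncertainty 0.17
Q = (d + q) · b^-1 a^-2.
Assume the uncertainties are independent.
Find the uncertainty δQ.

0.160

Let u = d + q = 157. δu = √(δd² + δq²) = √(60.8 + 47.6) = 10.4, so δu/u = 0.0665.
Q is then a monomial in u, b, a:
δQ/Q = √((δu/u)² + (-1·δb/b)² + (-2·δa/a)²) = √(0.00442 + 0.00201 + 0.0208) = 0.165
Q = 0.970, so δQ = 0.165 × 0.970 = 0.160.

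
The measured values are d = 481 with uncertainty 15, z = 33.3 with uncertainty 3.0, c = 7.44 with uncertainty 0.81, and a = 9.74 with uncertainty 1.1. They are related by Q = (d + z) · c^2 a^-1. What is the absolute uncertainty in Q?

722

Let u = d + z = 514. δu = √(δd² + δz²) = √(225 + 9.00) = 15.3, so δu/u = 0.0297.
Q is then a monomial in u, c, a:
δQ/Q = √((δu/u)² + (2·δc/c)² + (-1·δa/a)²) = √(0.000885 + 0.0474 + 0.0128) = 0.247
Q = 2920, so δQ = 0.247 × 2920 = 722.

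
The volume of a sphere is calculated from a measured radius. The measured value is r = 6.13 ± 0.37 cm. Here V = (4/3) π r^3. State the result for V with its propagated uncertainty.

965 ± 175 cm^3

V ∝ r^3, so δV/V = |3| · δr/r = 3 × 0.0604 = 0.181.
V = 965 cm^3, so δV = 0.181 × 965 = 175 cm^3.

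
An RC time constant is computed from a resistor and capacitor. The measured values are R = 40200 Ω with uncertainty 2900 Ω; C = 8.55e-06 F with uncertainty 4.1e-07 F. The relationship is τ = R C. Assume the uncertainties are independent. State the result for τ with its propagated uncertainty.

0.344 ± 0.0298 s

For a monomial τ ∝ R, C, fractional errors add in quadrature:
  (1·δR/R)² = (1×0.0721)² = 0.00520;  (1·δC/C)² = (1×0.0480)² = 0.00230
δτ/τ = √(0.00750) = 0.0866
τ = 0.344 s, so δτ = 0.0866 × 0.344 = 0.0298 s.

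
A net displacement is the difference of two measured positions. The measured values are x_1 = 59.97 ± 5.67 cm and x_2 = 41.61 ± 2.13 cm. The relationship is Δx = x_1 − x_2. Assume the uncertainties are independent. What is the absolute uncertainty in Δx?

For a sum/difference, combine absolute errors in quadrature:
  (δx_1)² = 32.1;  (δx_2)² = 4.54
δΔx = √(36.7) = 6.06 cm

6.06 cm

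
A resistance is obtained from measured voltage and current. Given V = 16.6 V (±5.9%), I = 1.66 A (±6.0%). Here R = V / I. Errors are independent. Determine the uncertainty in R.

Since R is a product/quotient, work with relative uncertainties:
  (1·δV/V)² = (1×0.0590)² = 0.00348;  (-1·δI/I)² = (-1×0.0600)² = 0.00360
δR/R = √(0.00708) = 0.0841
R = 10.0 Ω, so δR = 0.0841 × 10.0 = 0.841 Ω.

0.841 Ω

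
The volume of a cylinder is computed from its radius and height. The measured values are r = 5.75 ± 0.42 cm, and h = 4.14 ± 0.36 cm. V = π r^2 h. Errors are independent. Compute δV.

For a monomial V ∝ r^2, h, fractional errors add in quadrature:
  (2·δr/r)² = (2×0.0730)² = 0.0213;  (1·δh/h)² = (1×0.0870)² = 0.00756
δV/V = √(0.0289) = 0.170
V = 430 cm^3, so δV = 0.170 × 430 = 73.1 cm^3.

73.1 cm^3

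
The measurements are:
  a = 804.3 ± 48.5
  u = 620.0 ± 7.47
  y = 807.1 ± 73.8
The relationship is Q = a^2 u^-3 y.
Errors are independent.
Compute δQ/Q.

Since Q is a product/quotient, work with relative uncertainties:
  (2·δa/a)² = (2×0.0603)² = 0.0145;  (-3·δu/u)² = (-3×0.0120)² = 0.00131;  (1·δy/y)² = (1×0.0914)² = 0.00836
δQ/Q = √(0.0242) = 0.156

0.156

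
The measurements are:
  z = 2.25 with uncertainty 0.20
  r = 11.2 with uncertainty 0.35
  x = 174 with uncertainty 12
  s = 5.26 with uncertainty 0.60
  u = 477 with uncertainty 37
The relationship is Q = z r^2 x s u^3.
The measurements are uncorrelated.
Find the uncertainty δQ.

Each factor contributes (exponent × relative error)² to (δQ/Q)²:
  (1·δz/z)² = (1×0.0889)² = 0.00790;  (2·δr/r)² = (2×0.0312)² = 0.00391;  (1·δx/x)² = (1×0.0690)² = 0.00476;  (1·δs/s)² = (1×0.114)² = 0.0130;  (3·δu/u)² = (3×0.0776)² = 0.0542
δQ/Q = √(0.0837) = 0.289
Q = 2.8e+13, so δQ = 0.289 × 2.8e+13 = 8.11e+12.

8.11e+12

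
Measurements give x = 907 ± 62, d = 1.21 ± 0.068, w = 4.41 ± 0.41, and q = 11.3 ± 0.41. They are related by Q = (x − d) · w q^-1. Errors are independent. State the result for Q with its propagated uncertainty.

353 ± 42.8

Let u = x − d = 906. δu = √(δx² + δd²) = √(3840 + 0.00462) = 62.0, so δu/u = 0.0684.
Q is then a monomial in u, w, q:
δQ/Q = √((δu/u)² + (1·δw/w)² + (-1·δq/q)²) = √(0.00469 + 0.00864 + 0.00132) = 0.121
Q = 353, so δQ = 0.121 × 353 = 42.8.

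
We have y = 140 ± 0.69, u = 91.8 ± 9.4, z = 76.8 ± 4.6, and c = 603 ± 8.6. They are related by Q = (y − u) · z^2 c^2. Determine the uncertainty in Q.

2.39e+10

Let w = y − u = 48.2. δw = √(δy² + δu²) = √(0.476 + 88.4) = 9.43, so δw/w = 0.196.
Q is then a monomial in w, z, c:
δQ/Q = √((δw/w)² + (2·δz/z)² + (2·δc/c)²) = √(0.0382 + 0.0144 + 0.000814) = 0.231
Q = 1.03e+11, so δQ = 0.231 × 1.03e+11 = 2.39e+10.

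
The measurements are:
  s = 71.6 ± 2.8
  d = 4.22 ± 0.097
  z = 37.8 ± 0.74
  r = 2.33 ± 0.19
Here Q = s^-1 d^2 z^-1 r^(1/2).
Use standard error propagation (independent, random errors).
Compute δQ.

0.000758

Relative error in a monomial: (δQ/Q)² = Σ (nᵢ · δxᵢ/xᵢ)².
  (-1·δs/s)² = (-1×0.0391)² = 0.00153;  (2·δd/d)² = (2×0.0230)² = 0.00211;  (-1·δz/z)² = (-1×0.0196)² = 0.000383;  (½·δr/r)² = (0.5×0.0815)² = 0.00166
δQ/Q = √(0.00569) = 0.0754
Q = 0.0100, so δQ = 0.0754 × 0.0100 = 0.000758.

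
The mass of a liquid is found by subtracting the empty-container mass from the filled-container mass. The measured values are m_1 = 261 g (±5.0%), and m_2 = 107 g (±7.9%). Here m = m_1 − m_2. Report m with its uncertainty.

Sums and differences: (δm)² = Σ (cᵢ δxᵢ)².
  (δm_1)² = 170;  (δm_2)² = 71.5
δm = √(242) = 15.5 g
m = 154 g.

154 ± 15.5 g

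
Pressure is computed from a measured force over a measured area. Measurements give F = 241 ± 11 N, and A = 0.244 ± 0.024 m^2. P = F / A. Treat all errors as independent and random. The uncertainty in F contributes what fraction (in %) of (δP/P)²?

(δP/P)² = (1·δF/F)² + (-1·δA/A)²
  F term: (1×0.0456)² = 0.00208
  A term: (-1×0.0984)² = 0.00967
Total = 0.0118. Share from F = 0.00208/0.0118 = 0.177.

17.7%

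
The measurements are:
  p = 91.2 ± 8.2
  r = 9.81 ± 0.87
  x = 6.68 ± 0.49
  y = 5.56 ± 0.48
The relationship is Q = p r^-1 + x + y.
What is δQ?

1.36

Let w = p·r^-1 = 9.30. δw/w = √((1·δp/p)² + (-1·δr/r)²) = √(0.00808 + 0.00787) = 0.126, so δw = 1.17.
Q = w + x + y: δQ = √(δw² + δx² + δy²) = √(1.38 + 0.240 + 0.230) = 1.36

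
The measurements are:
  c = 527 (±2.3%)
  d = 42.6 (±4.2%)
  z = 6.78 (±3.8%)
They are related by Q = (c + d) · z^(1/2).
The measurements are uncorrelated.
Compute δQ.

Let u = c + d = 570. δu = √(δc² + δd²) = √(147 + 3.20) = 12.3, so δu/u = 0.0215.
Q is then a monomial in u, z:
δQ/Q = √((δu/u)² + (½·δz/z)²) = √(0.000463 + 0.000361) = 0.0287
Q = 1480, so δQ = 0.0287 × 1480 = 42.6.

42.6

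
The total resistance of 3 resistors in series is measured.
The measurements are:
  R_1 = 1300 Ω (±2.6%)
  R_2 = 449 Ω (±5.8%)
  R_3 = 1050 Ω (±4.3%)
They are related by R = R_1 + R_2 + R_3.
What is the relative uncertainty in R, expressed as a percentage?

2.22%

For a sum/difference, combine absolute errors in quadrature:
  (δR_1)² = 1140;  (δR_2)² = 678;  (δR_3)² = 2040
δR = √(3860) = 62.1 Ω
R = 2800 Ω, so δR/R = 62.1/2800 = 0.0222.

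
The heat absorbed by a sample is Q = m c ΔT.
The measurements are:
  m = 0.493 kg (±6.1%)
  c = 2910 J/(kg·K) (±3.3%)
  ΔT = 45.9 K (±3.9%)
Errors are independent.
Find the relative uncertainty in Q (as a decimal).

Each factor contributes (exponent × relative error)² to (δQ/Q)²:
  (1·δm/m)² = (1×0.0610)² = 0.00372;  (1·δc/c)² = (1×0.0330)² = 0.00109;  (1·δΔT/ΔT)² = (1×0.0390)² = 0.00152
δQ/Q = √(0.00633) = 0.0796

0.0796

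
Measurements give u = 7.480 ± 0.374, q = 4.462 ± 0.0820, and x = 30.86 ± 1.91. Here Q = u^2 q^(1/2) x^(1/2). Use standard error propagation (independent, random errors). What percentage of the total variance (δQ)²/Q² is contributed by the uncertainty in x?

8.67%

(δQ/Q)² = (2·δu/u)² + (½·δq/q)² + (½·δx/x)²
  u term: (2×0.0500)² = 0.0100
  q term: (0.5×0.0184)² = 8.44e-05
  x term: (0.5×0.0619)² = 0.000958
Total = 0.0110. Share from x = 0.000958/0.0110 = 0.0867.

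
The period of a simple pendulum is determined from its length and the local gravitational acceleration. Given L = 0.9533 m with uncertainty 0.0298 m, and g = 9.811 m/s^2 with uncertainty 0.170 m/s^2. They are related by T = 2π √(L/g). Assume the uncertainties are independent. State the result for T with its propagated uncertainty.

Relative error in a monomial: (δT/T)² = Σ (nᵢ · δxᵢ/xᵢ)².
  (½·δL/L)² = (0.5×0.0313)² = 0.000244;  (−½·δg/g)² = (-0.5×0.0173)² = 7.51e-05
δT/T = √(0.000319) = 0.0179
T = 1.959 s, so δT = 0.0179 × 1.959 = 0.0350 s.

1.959 ± 0.0350 s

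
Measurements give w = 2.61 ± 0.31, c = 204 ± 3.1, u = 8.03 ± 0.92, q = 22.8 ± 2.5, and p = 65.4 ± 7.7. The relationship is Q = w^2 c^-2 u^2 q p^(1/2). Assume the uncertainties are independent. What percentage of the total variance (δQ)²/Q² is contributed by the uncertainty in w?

45.0%

(δQ/Q)² = (2·δw/w)² + (-2·δc/c)² + (2·δu/u)² + (1·δq/q)² + (½·δp/p)²
  w term: (2×0.119)² = 0.0564
  c term: (-2×0.0152)² = 0.000924
  u term: (2×0.115)² = 0.0525
  q term: (1×0.110)² = 0.0120
  p term: (0.5×0.118)² = 0.00347
Total = 0.125. Share from w = 0.0564/0.125 = 0.450.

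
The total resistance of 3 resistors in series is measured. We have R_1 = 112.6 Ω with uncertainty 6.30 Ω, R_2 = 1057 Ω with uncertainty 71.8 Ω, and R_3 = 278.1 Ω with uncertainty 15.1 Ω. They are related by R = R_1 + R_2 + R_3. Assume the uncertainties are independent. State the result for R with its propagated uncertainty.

1448 ± 73.6 Ω

For a sum/difference, combine absolute errors in quadrature:
  (δR_1)² = 39.7;  (δR_2)² = 5160;  (δR_3)² = 228
δR = √(5420) = 73.6 Ω
R = 1448 Ω.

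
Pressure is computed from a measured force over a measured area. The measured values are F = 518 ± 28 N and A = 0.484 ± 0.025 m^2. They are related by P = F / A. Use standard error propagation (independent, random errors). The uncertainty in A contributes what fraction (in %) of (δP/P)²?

(δP/P)² = (1·δF/F)² + (-1·δA/A)²
  F term: (1×0.0541)² = 0.00292
  A term: (-1×0.0517)² = 0.00267
Total = 0.00559. Share from A = 0.00267/0.00559 = 0.477.

47.7%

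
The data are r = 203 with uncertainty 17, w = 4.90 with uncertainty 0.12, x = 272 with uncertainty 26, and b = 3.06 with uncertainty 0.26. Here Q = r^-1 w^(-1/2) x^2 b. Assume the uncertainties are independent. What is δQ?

114

For a monomial Q ∝ r^-1, w^(-1/2), x^2, b, fractional errors add in quadrature:
  (-1·δr/r)² = (-1×0.0837)² = 0.00701;  (−½·δw/w)² = (-0.5×0.0245)² = 0.000150;  (2·δx/x)² = (2×0.0956)² = 0.0365;  (1·δb/b)² = (1×0.0850)² = 0.00722
δQ/Q = √(0.0509) = 0.226
Q = 504, so δQ = 0.226 × 504 = 114.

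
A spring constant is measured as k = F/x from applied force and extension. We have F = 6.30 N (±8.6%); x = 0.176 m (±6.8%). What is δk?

3.92 N/m

k is a product of powers, so relative uncertainties combine in quadrature:
  (1·δF/F)² = (1×0.0860)² = 0.00740;  (-1·δx/x)² = (-1×0.0680)² = 0.00462
δk/k = √(0.0120) = 0.110
k = 35.8 N/m, so δk = 0.110 × 35.8 = 3.92 N/m.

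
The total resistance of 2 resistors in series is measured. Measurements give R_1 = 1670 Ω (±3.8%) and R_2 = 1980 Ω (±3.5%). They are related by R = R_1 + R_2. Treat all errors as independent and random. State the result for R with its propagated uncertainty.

3650 ± 94.0 Ω

Sums and differences: (δR)² = Σ (cᵢ δxᵢ)².
  (δR_1)² = 4030;  (δR_2)² = 4800
δR = √(8830) = 94.0 Ω
R = 3650 Ω.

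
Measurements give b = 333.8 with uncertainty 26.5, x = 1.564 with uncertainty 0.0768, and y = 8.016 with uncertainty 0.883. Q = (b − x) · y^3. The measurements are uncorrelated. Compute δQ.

Let u = b − x = 332.2. δu = √(δb² + δx²) = √(702 + 0.00590) = 26.5, so δu/u = 0.0798.
Q is then a monomial in u, y:
δQ/Q = √((δu/u)² + (3·δy/y)²) = √(0.00636 + 0.109) = 0.340
Q = 171100, so δQ = 0.340 × 171100 = 58200.

58200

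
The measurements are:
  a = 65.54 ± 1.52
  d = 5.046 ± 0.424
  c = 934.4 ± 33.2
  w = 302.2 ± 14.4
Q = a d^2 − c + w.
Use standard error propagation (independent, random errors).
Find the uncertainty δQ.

Let p = a·d^2 = 1669. δp/p = √((1·δa/a)² + (2·δd/d)²) = √(0.000538 + 0.0282) = 0.170, so δp = 283.
Q = p − c + w: δQ = √(δp² + δc² + δw²) = √(80100 + 1100 + 207) = 285

285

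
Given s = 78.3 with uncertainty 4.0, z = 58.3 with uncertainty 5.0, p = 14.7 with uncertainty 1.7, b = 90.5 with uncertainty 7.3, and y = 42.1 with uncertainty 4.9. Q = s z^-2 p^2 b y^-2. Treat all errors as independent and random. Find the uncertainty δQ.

0.0972

Products/powers → add relative errors in quadrature, weighted by exponent:
  (1·δs/s)² = (1×0.0511)² = 0.00261;  (-2·δz/z)² = (-2×0.0858)² = 0.0294;  (2·δp/p)² = (2×0.116)² = 0.0535;  (1·δb/b)² = (1×0.0807)² = 0.00651;  (-2·δy/y)² = (-2×0.116)² = 0.0542
δQ/Q = √(0.146) = 0.382
Q = 0.254, so δQ = 0.382 × 0.254 = 0.0972.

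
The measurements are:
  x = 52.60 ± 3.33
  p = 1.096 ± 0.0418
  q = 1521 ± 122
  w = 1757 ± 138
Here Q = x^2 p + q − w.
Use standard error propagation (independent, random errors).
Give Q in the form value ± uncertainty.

Let h = x^2·p = 3032. δh/h = √((2·δx/x)² + (1·δp/p)²) = √(0.0160 + 0.00145) = 0.132, so δh = 401.
Q = h + q − w: δQ = √(δh² + δq² + δw²) = √(1.61e+05 + 14900 + 19000) = 441
Q = 2796.

2796 ± 441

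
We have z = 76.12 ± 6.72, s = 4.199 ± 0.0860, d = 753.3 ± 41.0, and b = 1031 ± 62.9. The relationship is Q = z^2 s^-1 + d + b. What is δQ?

257

Let p = z^2·s^-1 = 1380. δp/p = √((2·δz/z)² + (-1·δs/s)²) = √(0.0312 + 0.000419) = 0.178, so δp = 245.
Q = p + d + b: δQ = √(δp² + δd² + δb²) = √(60200 + 1680 + 3960) = 257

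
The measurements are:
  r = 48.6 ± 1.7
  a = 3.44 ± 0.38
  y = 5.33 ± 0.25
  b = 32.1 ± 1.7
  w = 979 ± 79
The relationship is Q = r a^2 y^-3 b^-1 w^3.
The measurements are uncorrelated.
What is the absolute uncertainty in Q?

Products/powers → add relative errors in quadrature, weighted by exponent:
  (1·δr/r)² = (1×0.0350)² = 0.00122;  (2·δa/a)² = (2×0.110)² = 0.0488;  (-3·δy/y)² = (-3×0.0469)² = 0.0198;  (-1·δb/b)² = (-1×0.0530)² = 0.00280;  (3·δw/w)² = (3×0.0807)² = 0.0586
δQ/Q = √(0.131) = 0.362
Q = 1.11e+08, so δQ = 0.362 × 1.11e+08 = 4.02e+07.

4.02e+07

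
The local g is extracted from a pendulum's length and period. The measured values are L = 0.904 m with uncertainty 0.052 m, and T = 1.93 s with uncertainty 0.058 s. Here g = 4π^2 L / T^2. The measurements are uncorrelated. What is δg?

0.797 m/s^2

Relative error in a monomial: (δg/g)² = Σ (nᵢ · δxᵢ/xᵢ)².
  (1·δL/L)² = (1×0.0575)² = 0.00331;  (-2·δT/T)² = (-2×0.0301)² = 0.00361
δg/g = √(0.00692) = 0.0832
g = 9.58 m/s^2, so δg = 0.0832 × 9.58 = 0.797 m/s^2.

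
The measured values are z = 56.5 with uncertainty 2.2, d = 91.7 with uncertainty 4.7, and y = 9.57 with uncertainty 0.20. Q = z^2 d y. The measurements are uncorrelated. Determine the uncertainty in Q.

Each factor contributes (exponent × relative error)² to (δQ/Q)²:
  (2·δz/z)² = (2×0.0389)² = 0.00606;  (1·δd/d)² = (1×0.0513)² = 0.00263;  (1·δy/y)² = (1×0.0209)² = 0.000437
δQ/Q = √(0.00913) = 0.0955
Q = 2.8e+06, so δQ = 0.0955 × 2.8e+06 = 2.68e+05.

2.68e+05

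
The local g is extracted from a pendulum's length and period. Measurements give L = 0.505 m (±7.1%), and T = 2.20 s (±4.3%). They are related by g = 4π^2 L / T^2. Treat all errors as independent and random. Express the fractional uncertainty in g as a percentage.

For a monomial g ∝ L, T^-2, fractional errors add in quadrature:
  (1·δL/L)² = (1×0.0710)² = 0.00504;  (-2·δT/T)² = (-2×0.0430)² = 0.00740
δg/g = √(0.0124) = 0.112

11.2%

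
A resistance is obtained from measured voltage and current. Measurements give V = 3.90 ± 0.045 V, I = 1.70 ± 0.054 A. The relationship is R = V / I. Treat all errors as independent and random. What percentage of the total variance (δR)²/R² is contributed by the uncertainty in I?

(δR/R)² = (1·δV/V)² + (-1·δI/I)²
  V term: (1×0.0115)² = 0.000133
  I term: (-1×0.0318)² = 0.00101
Total = 0.00114. Share from I = 0.00101/0.00114 = 0.883.

88.3%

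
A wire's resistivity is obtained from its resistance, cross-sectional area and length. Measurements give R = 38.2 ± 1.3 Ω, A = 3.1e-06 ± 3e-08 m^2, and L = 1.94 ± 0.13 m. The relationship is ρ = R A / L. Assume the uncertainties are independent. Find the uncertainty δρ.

4.63e-06 Ω·m

ρ is a product of powers, so relative uncertainties combine in quadrature:
  (1·δR/R)² = (1×0.0340)² = 0.00116;  (1·δA/A)² = (1×0.00968)² = 9.37e-05;  (-1·δL/L)² = (-1×0.0670)² = 0.00449
δρ/ρ = √(0.00574) = 0.0758
ρ = 6.1e-05 Ω·m, so δρ = 0.0758 × 6.1e-05 = 4.63e-06 Ω·m.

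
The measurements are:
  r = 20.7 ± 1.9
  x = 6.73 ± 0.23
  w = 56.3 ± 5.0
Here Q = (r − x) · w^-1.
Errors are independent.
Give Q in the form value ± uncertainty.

0.248 ± 0.0405

Let u = r − x = 14.0. δu = √(δr² + δx²) = √(3.61 + 0.0529) = 1.91, so δu/u = 0.137.
Q is then a monomial in u, w:
δQ/Q = √((δu/u)² + (-1·δw/w)²) = √(0.0188 + 0.00789) = 0.163
Q = 0.248, so δQ = 0.163 × 0.248 = 0.0405.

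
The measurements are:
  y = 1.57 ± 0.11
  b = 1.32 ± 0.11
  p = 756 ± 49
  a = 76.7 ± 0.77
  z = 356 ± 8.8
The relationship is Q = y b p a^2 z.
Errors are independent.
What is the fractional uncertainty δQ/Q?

0.131

Relative error in a monomial: (δQ/Q)² = Σ (nᵢ · δxᵢ/xᵢ)².
  (1·δy/y)² = (1×0.0701)² = 0.00491;  (1·δb/b)² = (1×0.0833)² = 0.00694;  (1·δp/p)² = (1×0.0648)² = 0.00420;  (2·δa/a)² = (2×0.0100)² = 0.000403;  (1·δz/z)² = (1×0.0247)² = 0.000611
δQ/Q = √(0.0171) = 0.131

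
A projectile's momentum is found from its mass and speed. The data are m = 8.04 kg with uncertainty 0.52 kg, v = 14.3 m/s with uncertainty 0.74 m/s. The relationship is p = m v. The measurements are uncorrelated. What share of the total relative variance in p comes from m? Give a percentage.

(δp/p)² = (1·δm/m)² + (1·δv/v)²
  m term: (1×0.0647)² = 0.00418
  v term: (1×0.0517)² = 0.00268
Total = 0.00686. Share from m = 0.00418/0.00686 = 0.610.

61.0%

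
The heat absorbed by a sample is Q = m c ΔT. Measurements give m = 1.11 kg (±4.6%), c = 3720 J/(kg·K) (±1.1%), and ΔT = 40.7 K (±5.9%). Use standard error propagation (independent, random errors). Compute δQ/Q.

For a monomial Q ∝ m, c, ΔT, fractional errors add in quadrature:
  (1·δm/m)² = (1×0.0460)² = 0.00212;  (1·δc/c)² = (1×0.0110)² = 0.000121;  (1·δΔT/ΔT)² = (1×0.0590)² = 0.00348
δQ/Q = √(0.00572) = 0.0756

0.0756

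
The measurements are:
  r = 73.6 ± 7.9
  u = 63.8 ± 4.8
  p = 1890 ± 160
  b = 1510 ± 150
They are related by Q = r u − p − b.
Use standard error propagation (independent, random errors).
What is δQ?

653

Let w = r·u = 4700. δw/w = √((1·δr/r)² + (1·δu/u)²) = √(0.0115 + 0.00566) = 0.131, so δw = 616.
Q = w − p − b: δQ = √(δw² + δp² + δb²) = √(3.79e+05 + 25600 + 22500) = 653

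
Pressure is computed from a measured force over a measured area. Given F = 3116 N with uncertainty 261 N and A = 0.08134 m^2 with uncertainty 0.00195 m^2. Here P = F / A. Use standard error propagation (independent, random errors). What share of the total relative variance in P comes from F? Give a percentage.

92.4%

(δP/P)² = (1·δF/F)² + (-1·δA/A)²
  F term: (1×0.0838)² = 0.00702
  A term: (-1×0.0240)² = 0.000575
Total = 0.00759. Share from F = 0.00702/0.00759 = 0.924.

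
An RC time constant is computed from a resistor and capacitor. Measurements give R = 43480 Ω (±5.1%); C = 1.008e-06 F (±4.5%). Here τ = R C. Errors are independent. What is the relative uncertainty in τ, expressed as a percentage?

Since τ is a product/quotient, work with relative uncertainties:
  (1·δR/R)² = (1×0.0510)² = 0.00260;  (1·δC/C)² = (1×0.0450)² = 0.00202
δτ/τ = √(0.00463) = 0.0680

6.80%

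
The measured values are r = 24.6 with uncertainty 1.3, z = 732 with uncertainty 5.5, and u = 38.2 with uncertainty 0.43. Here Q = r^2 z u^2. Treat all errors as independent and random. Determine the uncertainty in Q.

Relative error in a monomial: (δQ/Q)² = Σ (nᵢ · δxᵢ/xᵢ)².
  (2·δr/r)² = (2×0.0528)² = 0.0112;  (1·δz/z)² = (1×0.00751)² = 5.65e-05;  (2·δu/u)² = (2×0.0113)² = 0.000507
δQ/Q = √(0.0117) = 0.108
Q = 6.46e+08, so δQ = 0.108 × 6.46e+08 = 7e+07.

7e+07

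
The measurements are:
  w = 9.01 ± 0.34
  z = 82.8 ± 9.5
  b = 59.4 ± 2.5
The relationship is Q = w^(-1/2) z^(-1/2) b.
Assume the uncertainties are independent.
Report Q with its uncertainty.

Each factor contributes (exponent × relative error)² to (δQ/Q)²:
  (−½·δw/w)² = (-0.5×0.0377)² = 0.000356;  (−½·δz/z)² = (-0.5×0.115)² = 0.00329;  (1·δb/b)² = (1×0.0421)² = 0.00177
δQ/Q = √(0.00542) = 0.0736
Q = 2.17, so δQ = 0.0736 × 2.17 = 0.160.

2.17 ± 0.160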